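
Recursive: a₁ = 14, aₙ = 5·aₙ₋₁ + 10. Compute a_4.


Computing step by step:
a_1 = 14
a_2 = 80
a_3 = 410
a_4 = 2060


a_4 = 2060


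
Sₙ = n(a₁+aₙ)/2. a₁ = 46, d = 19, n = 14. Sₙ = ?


aₙ = 46 + (14-1)×19 = 293
Sₙ = n(a₁+aₙ)/2 = 14×(46+293)/2
= 14×339/2 = 2373

S_14 = 2373


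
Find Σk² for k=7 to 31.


Σₖ₌7^31 k² = Σₖ₌₁^31 k² − Σₖ₌₁^6 k²
= 31·32·63/6 − 6·7·13/6
= 10416 − 91 = 10325

Σk² = 10325


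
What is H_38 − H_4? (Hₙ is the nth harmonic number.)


Σₖ₌5^38 1/k = 1/5 + 1/6 + 1/7 + ... + 1/38
= 1041662132909233/485721041551200
≈ 2.1446

Sum = 1041662132909233/485721041551200 ≈ 2.1446


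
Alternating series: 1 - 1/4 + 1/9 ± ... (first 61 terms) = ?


S = 1 - 1/4 + 1/9 - 1/16 + 1/25 - 1/36 + 1/49 - 1/64 ± ...
= 0.8226
(Full series converges to +π²/12 ≈ +0.8225)

S_61 = 0.8226


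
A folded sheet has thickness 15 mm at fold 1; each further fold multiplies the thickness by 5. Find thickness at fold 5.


aₙ = a₁·r^(n-1)
= 15×5^4
= 15×625
= 9375

a_5 = 9375


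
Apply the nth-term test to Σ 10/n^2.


lim(n→∞) 10/n^2 = 0
lim aₙ = 0 → nth-term test is INCONCLUSIVE
(Need other tests; this is actually a convergent p-series with p=2 > 1)

Inconclusive (lim aₙ = 0; need another test)


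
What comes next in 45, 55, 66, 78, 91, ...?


Pattern: triangular numbers: n(n+1)/2
Terms: 45, 55, 66, 78, 91
Next term = 105

Next term = 105


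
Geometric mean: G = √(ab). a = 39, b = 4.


GM = √(39×4) = √156 = 12.49

GM = 12.49


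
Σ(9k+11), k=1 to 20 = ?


Σ(9k+11) = 9·Σk + 11·n
= 9·210 + 11·20
= 1890 + 220 = 2110

Σ = 2110


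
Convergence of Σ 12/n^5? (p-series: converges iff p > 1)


p-series test: Σ c/n^p converges if p > 1, diverges if p ≤ 1 (constant c > 0 doesn't affect convergence).
p = 5
5 > 1 → CONVERGES

Converges (p = 5 > 1)


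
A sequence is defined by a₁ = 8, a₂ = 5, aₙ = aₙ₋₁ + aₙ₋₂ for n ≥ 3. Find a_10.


Computing iteratively: 8, 5, 13, 18, 31, 49, 80, 129, 209, 338
a_10 = 338

a_10 = 338


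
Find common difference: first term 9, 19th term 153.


d = (aₙ - a₁)/(n-1)
= (153 - 9)/(19-1)
= 144/18 = 8

d = 8


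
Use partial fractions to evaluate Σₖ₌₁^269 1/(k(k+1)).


1/(k(k+1)) = 1/k - 1/(k+1) (partial fractions)
Telescoping: Σ = 1 - 1/270 = 269/270

Sum = 269/270


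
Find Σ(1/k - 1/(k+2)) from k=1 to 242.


Telescoping with gap 2: two head and two tail terms survive.
= (1 + 1/2) - (1/243 + 1/244)
= 3/2 - 1/243 - 1/244 = 88451/59292

Sum = 88451/59292


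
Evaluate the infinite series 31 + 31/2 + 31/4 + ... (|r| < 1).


S∞ = a₁/(1-r) = 31/(1 - 1/2)
= 31/(1/2)
= 62

S∞ = 62


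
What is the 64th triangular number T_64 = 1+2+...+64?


n(n+1)/2 = 64×65/2 = 4160/2 = 2080

Σk = 2080


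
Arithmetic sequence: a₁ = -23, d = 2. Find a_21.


aₙ = a₁ + (n-1)d
= -23 + (21-1)×2
= -23 + 40
= 17

a_21 = 17


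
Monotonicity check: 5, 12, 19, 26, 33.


Differences: 7, 7, 7, 7
All differences > 0 → strictly INCREASING

Monotonically increasing


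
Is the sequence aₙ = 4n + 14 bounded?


aₙ = 4n + 14 → as n→∞, aₙ→∞
No finite upper bound exists
The sequence is UNBOUNDED

Unbounded (aₙ → ∞ as n → ∞)


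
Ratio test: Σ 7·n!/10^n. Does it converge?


aₙ = 7·n!/10^n
a_{n+1}/aₙ = (n+1)!/10^(n+1) × 10^n/n!  (constant 7 cancels)
= (n+1)/10
L = lim(n→∞) (n+1)/10 = ∞
L > 1 → series DIVERGES

Diverges (ratio test: L = ∞ > 1)


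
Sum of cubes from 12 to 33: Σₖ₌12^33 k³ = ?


Σₖ₌12^33 k³ = [33·34/2]² − [11·12/2]²
= 314721 − 4356 = 310365

Σk³ = 310365


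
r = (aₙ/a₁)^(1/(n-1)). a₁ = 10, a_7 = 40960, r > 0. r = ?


r^(n-1) = aₙ/a₁
r^6 = 40960/10 = 4096
r = 4096^(1/6)
= ±4; taking r > 0 gives r = 4

r = 4


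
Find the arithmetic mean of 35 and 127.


AM = (35 + 127)/2 = 162/2 = 81

AM = 81


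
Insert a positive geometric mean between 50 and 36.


GM = √(50×36) = √1800 = 42.4264

GM = 42.4264


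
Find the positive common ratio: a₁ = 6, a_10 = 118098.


r^(n-1) = aₙ/a₁
r^9 = 118098/6 = 19683
r = 19683^(1/9)
= 3

r = 3


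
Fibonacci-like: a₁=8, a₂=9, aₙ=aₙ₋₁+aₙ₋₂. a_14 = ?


Computing iteratively: 8, 9, 17, 26, 43, 69, 112, 181, 293, 474, 767, 1241, ...
a_14 = 3249

a_14 = 3249


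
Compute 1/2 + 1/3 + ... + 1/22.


Σₖ₌2^22 1/k = 1/2 + 1/3 + 1/4 + ... + 1/22
= 13920029/5173168
≈ 2.6908

Sum = 13920029/5173168 ≈ 2.6908


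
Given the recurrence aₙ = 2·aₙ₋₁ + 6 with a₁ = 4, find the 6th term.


Computing step by step:
a_1 = 4
a_2 = 14
a_3 = 34
a_4 = 74
a_5 = 154
a_6 = 314


a_6 = 314


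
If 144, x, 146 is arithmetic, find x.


AM = (144 + 146)/2 = 290/2 = 145

AM = 145


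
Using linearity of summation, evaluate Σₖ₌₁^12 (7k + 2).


Σ(7k+2) = 7·Σk + 2·n
= 7·78 + 2·12
= 546 + 24 = 570

Σ = 570


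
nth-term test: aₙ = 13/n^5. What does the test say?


lim(n→∞) 13/n^5 = 0
lim aₙ = 0 → nth-term test is INCONCLUSIVE
(Need other tests; this is actually a convergent p-series with p=5 > 1)

Inconclusive (lim aₙ = 0; need another test)


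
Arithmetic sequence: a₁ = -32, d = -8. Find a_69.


aₙ = a₁ + (n-1)d
= -32 + (69-1)×-8
= -32 - 544
= -576

a_69 = -576


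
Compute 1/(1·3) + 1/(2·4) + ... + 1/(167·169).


1/(k(k+2)) = (1/2)·(1/k - 1/(k+2)) (partial fractions)
Telescoping: Σ = (1/2)·(1 + 1/2 - 1/168 - 1/169) = 42251/56784

Sum = 42251/56784


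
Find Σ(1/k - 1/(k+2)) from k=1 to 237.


Telescoping with gap 2: two head and two tail terms survive.
= (1 + 1/2) - (1/238 + 1/239)
= 3/2 - 1/238 - 1/239 = 42423/28441

Sum = 42423/28441


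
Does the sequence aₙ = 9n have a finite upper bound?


aₙ = 9n → as n→∞, aₙ→∞
No finite upper bound exists
The sequence is UNBOUNDED

Unbounded (aₙ → ∞ as n → ∞)


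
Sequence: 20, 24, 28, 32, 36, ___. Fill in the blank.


Pattern: arithmetic (d=4)
Terms: 20, 24, 28, 32, 36
Next term = 40

Next term = 40


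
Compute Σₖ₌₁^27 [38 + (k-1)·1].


aₙ = 38 + (27-1)×1 = 64
Sₙ = n(a₁+aₙ)/2 = 27×(38+64)/2
= 27×102/2 = 1377

S_27 = 1377


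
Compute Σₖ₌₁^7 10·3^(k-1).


Sₙ = 10×(3^7 - 1)/(3 - 1)
= 10×(2187 - 1)/2
= 10×2186/2
= 10930

S_7 = 10930


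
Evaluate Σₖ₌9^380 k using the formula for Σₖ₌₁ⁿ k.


Σₖ₌9^380 k = Σₖ₌₁^380 k − Σₖ₌₁^8 k
= 380·381/2 − 8·9/2
= 72390 − 36 = 72354

Σk = 72354


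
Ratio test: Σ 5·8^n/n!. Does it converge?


aₙ = 5·8^n/n!
a_{n+1}/aₙ = 8^(n+1)/(n+1)! × n!/8^n  (constant 5 cancels)
= 8/(n+1)
L = lim(n→∞) 8/(n+1) = 0
L < 1 → series CONVERGES

Converges (ratio test: L = 0 < 1)


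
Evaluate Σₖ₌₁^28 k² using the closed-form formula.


n = 28
n(n+1)(2n+1)/6 = 28×29×57/6
= 46284/6 = 7714

Σk² = 7714


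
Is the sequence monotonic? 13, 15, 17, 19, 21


Differences: 2, 2, 2, 2
All differences > 0 → strictly INCREASING

Monotonically increasing


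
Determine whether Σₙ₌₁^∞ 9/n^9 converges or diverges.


p-series test: Σ c/n^p converges if p > 1, diverges if p ≤ 1 (constant c > 0 doesn't affect convergence).
p = 9
9 > 1 → CONVERGES

Converges (p = 9 > 1)


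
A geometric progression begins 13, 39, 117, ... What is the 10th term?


aₙ = a₁·r^(n-1)
= 13×3^9
= 13×19683
= 255879

a_10 = 255879


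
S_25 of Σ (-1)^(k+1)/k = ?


S = 1 - 1/2 + 1/3 - 1/4 + 1/5 - 1/6 + 1/7 - 1/8 ± ...
= 0.7127
(Full series converges to +ln(2) ≈ +0.6931)

S_25 = 0.7127


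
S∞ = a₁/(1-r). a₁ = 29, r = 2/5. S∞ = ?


S∞ = a₁/(1-r) = 29/(1 - 2/5)
= 29/(3/5)
= 145/3

S∞ = 145/3


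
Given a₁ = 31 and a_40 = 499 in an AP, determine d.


d = (aₙ - a₁)/(n-1)
= (499 - 31)/(40-1)
= 468/39 = 12

d = 12


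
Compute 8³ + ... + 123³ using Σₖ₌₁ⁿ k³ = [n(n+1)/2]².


Σₖ₌8^123 k³ = [123·124/2]² − [7·8/2]²
= 58155876 − 784 = 58155092

Σk³ = 58155092


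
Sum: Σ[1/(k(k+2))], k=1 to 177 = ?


1/(k(k+2)) = (1/2)·(1/k - 1/(k+2)) (partial fractions)
Telescoping: Σ = (1/2)·(1 + 1/2 - 1/178 - 1/179) = 11859/15931

Sum = 11859/15931


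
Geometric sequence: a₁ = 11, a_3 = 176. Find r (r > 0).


r^(n-1) = aₙ/a₁
r^2 = 176/11 = 16
r = 16^(1/2)
= ±4; taking r > 0 gives r = 4

r = 4


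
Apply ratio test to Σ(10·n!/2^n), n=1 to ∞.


aₙ = 10·n!/2^n
a_{n+1}/aₙ = (n+1)!/2^(n+1) × 2^n/n!  (constant 10 cancels)
= (n+1)/2
L = lim(n→∞) (n+1)/2 = ∞
L > 1 → series DIVERGES

Diverges (ratio test: L = ∞ > 1)


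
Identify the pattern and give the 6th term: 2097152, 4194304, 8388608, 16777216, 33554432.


Pattern: powers of 2: 2ⁿ
Terms: 2097152, 4194304, 8388608, 16777216, 33554432
Next term = 67108864

Next term = 67108864


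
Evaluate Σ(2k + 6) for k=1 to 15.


Σ(2k+6) = 2·Σk + 6·n
= 2·120 + 6·15
= 240 + 90 = 330

Σ = 330


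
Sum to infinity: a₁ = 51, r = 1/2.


S∞ = a₁/(1-r) = 51/(1 - 1/2)
= 51/(1/2)
= 102

S∞ = 102


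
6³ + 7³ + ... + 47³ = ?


Σₖ₌6^47 k³ = [47·48/2]² − [5·6/2]²
= 1272384 − 225 = 1272159

Σk³ = 1272159


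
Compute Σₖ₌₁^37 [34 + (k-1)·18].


aₙ = 34 + (37-1)×18 = 682
Sₙ = n(a₁+aₙ)/2 = 37×(34+682)/2
= 37×716/2 = 13246

S_37 = 13246


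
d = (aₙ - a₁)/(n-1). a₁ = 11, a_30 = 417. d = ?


d = (aₙ - a₁)/(n-1)
= (417 - 11)/(30-1)
= 406/29 = 14

d = 14


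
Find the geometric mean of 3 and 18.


GM = √(3×18) = √54 = 7.3485

GM = 7.3485


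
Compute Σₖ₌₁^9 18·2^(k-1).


Sₙ = 18×(2^9 - 1)/(2 - 1)
= 18×(512 - 1)/1
= 18×511/1
= 9198

S_9 = 9198


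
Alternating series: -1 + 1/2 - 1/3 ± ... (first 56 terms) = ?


S = -1 + 1/2 - 1/3 + 1/4 - 1/5 + 1/6 - 1/7 + 1/8 ± ...
= -0.6843
(Full series converges to -ln(2) ≈ -0.6931)

S_56 = -0.6843


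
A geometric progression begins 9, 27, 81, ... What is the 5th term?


aₙ = a₁·r^(n-1)
= 9×3^4
= 9×81
= 729

a_5 = 729


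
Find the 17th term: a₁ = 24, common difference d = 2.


aₙ = a₁ + (n-1)d
= 24 + (17-1)×2
= 24 + 32
= 56

a_17 = 56


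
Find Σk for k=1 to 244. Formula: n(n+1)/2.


n(n+1)/2 = 244×245/2 = 59780/2 = 29890

Σk = 29890


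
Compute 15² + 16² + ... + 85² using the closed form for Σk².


Σₖ₌15^85 k² = Σₖ₌₁^85 k² − Σₖ₌₁^14 k²
= 85·86·171/6 − 14·15·29/6
= 208335 − 1015 = 207320

Σk² = 207320


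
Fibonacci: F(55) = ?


Fibonacci sequence: 1, 1, 2, 3, 5, 8, 13, 21, 34, 55, 89, ...
F(55) = 139583862445

F(55) = 139583862445


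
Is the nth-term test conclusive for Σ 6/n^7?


lim(n→∞) 6/n^7 = 0
lim aₙ = 0 → nth-term test is INCONCLUSIVE
(Need other tests; this is actually a convergent p-series with p=7 > 1)

Inconclusive (lim aₙ = 0; need another test)


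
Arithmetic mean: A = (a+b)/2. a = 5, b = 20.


AM = (5 + 20)/2 = 25/2 = 12.5

AM = 12.5


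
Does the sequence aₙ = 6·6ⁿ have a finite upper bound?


aₙ = 6·6ⁿ → as n→∞, aₙ→∞ (since base 6 > 1)
No finite upper bound exists
The sequence is UNBOUNDED

Unbounded (aₙ → ∞ as n → ∞)


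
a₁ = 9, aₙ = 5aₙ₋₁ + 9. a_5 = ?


Computing step by step:
a_1 = 9
a_2 = 54
a_3 = 279
a_4 = 1404
a_5 = 7029


a_5 = 7029


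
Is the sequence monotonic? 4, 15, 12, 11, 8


Differences: 11, -3, -1, -3
Difference at position 1 is +11 (> 0) but position 2 is -3 (< 0) — sequence both rises and falls
→ NOT monotonic

Not monotonic


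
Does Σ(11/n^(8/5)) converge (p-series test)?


p-series test: Σ c/n^p converges if p > 1, diverges if p ≤ 1 (constant c > 0 doesn't affect convergence).
p = 8/5
8/5 > 1 → CONVERGES

Converges (p = 8/5 > 1)


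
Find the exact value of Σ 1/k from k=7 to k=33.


Σₖ₌7^33 1/k = 1/7 + 1/8 + 1/9 + ... + 1/33
= 21513480570229/13127595717600
≈ 1.6388

Sum = 21513480570229/13127595717600 ≈ 1.6388


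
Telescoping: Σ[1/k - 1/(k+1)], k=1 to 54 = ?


Telescoping: adjacent terms cancel.
= 1/1 - 1/55
= 1 - 1/55 = 54/55

Sum = 54/55


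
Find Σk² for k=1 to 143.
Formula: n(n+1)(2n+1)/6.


n = 143
n(n+1)(2n+1)/6 = 143×144×287/6
= 5909904/6 = 984984

Σk² = 984984


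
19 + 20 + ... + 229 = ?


Σₖ₌19^229 k = Σₖ₌₁^229 k − Σₖ₌₁^18 k
= 229·230/2 − 18·19/2
= 26335 − 171 = 26164

Σk = 26164


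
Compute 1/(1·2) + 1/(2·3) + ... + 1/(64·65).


1/(k(k+1)) = 1/k - 1/(k+1) (partial fractions)
Telescoping: Σ = 1 - 1/65 = 64/65

Sum = 64/65


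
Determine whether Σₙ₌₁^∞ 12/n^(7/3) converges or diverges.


p-series test: Σ c/n^p converges if p > 1, diverges if p ≤ 1 (constant c > 0 doesn't affect convergence).
p = 7/3
7/3 > 1 → CONVERGES

Converges (p = 7/3 > 1)


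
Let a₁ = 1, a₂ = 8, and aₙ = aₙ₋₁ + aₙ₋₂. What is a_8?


Computing iteratively: 1, 8, 9, 17, 26, 43, 69, 112
a_8 = 112

a_8 = 112


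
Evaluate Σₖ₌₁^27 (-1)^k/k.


S = -1 + 1/2 - 1/3 + 1/4 - 1/5 + 1/6 - 1/7 + 1/8 ± ...
= -0.7113
(Full series converges to -ln(2) ≈ -0.6931)

S_27 = -0.7113


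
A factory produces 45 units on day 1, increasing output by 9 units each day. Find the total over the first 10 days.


aₙ = 45 + (10-1)×9 = 126
Sₙ = n(a₁+aₙ)/2 = 10×(45+126)/2
= 10×171/2 = 855

S_10 = 855


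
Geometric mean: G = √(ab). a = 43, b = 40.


GM = √(43×40) = √1720 = 41.4729

GM = 41.4729


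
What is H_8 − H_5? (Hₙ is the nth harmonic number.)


Σₖ₌6^8 1/k = 1/6 + 1/7 + 1/8
= 73/168
≈ 0.4345

Sum = 73/168 ≈ 0.4345


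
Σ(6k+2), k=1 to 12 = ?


Σ(6k+2) = 6·Σk + 2·n
= 6·78 + 2·12
= 468 + 24 = 492

Σ = 492


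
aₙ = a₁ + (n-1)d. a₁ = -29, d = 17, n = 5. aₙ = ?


aₙ = a₁ + (n-1)d
= -29 + (5-1)×17
= -29 + 68
= 39

a_5 = 39


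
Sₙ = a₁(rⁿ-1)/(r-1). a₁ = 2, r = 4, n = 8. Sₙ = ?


Sₙ = 2×(4^8 - 1)/(4 - 1)
= 2×(65536 - 1)/3
= 2×65535/3
= 43690

S_8 = 43690


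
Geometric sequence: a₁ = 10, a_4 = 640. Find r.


r^(n-1) = aₙ/a₁
r^3 = 640/10 = 64
r = 64^(1/3)
= 4

r = 4


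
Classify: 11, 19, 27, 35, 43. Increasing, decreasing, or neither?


Differences: 8, 8, 8, 8
All differences > 0 → strictly INCREASING

Monotonically increasing


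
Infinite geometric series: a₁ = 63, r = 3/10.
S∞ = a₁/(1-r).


S∞ = a₁/(1-r) = 63/(1 - 3/10)
= 63/(7/10)
= 90

S∞ = 90


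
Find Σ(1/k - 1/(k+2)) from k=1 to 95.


Telescoping with gap 2: two head and two tail terms survive.
= (1 + 1/2) - (1/96 + 1/97)
= 3/2 - 1/96 - 1/97 = 13775/9312

Sum = 13775/9312


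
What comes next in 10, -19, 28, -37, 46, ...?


Pattern: alternating sign, magnitude arithmetic (d=9)
Terms: 10, -19, 28, -37, 46
Next term = -55

Next term = -55


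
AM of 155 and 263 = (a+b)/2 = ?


AM = (155 + 263)/2 = 418/2 = 209

AM = 209


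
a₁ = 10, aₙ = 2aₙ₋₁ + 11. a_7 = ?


Computing step by step:
a_1 = 10
a_2 = 31
a_3 = 73
a_4 = 157
a_5 = 325
a_6 = 661
a_7 = 1333


a_7 = 1333


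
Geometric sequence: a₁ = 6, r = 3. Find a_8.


aₙ = a₁·r^(n-1)
= 6×3^7
= 6×2187
= 13122

a_8 = 13122


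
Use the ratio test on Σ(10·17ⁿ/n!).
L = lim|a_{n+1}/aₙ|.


aₙ = 10·17^n/n!
a_{n+1}/aₙ = 17^(n+1)/(n+1)! × n!/17^n  (constant 10 cancels)
= 17/(n+1)
L = lim(n→∞) 17/(n+1) = 0
L < 1 → series CONVERGES

Converges (ratio test: L = 0 < 1)


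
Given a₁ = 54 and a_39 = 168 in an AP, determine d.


d = (aₙ - a₁)/(n-1)
= (168 - 54)/(39-1)
= 114/38 = 3

d = 3


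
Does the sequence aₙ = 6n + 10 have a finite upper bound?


aₙ = 6n + 10 → as n→∞, aₙ→∞
No finite upper bound exists
The sequence is UNBOUNDED

Unbounded (aₙ → ∞ as n → ∞)


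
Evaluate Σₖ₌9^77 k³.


Σₖ₌9^77 k³ = [77·78/2]² − [8·9/2]²
= 9018009 − 1296 = 9016713

Σk³ = 9016713


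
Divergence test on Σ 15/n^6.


lim(n→∞) 15/n^6 = 0
lim aₙ = 0 → nth-term test is INCONCLUSIVE
(Need other tests; this is actually a convergent p-series with p=6 > 1)

Inconclusive (lim aₙ = 0; need another test)


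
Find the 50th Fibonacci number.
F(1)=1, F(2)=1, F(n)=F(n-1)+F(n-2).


Fibonacci sequence: 1, 1, 2, 3, 5, 8, 13, 21, 34, 55, 89, ...
F(50) = 12586269025

F(50) = 12586269025


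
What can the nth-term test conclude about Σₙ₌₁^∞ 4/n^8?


lim(n→∞) 4/n^8 = 0
lim aₙ = 0 → nth-term test is INCONCLUSIVE
(Need other tests; this is actually a convergent p-series with p=8 > 1)

Inconclusive (lim aₙ = 0; need another test)


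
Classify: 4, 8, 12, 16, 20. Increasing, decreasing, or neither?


Differences: 4, 4, 4, 4
All differences > 0 → strictly INCREASING

Monotonically increasing


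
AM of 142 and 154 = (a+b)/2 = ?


AM = (142 + 154)/2 = 296/2 = 148

AM = 148


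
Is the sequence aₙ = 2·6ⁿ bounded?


aₙ = 2·6ⁿ → as n→∞, aₙ→∞ (since base 6 > 1)
No finite upper bound exists
The sequence is UNBOUNDED

Unbounded (aₙ → ∞ as n → ∞)


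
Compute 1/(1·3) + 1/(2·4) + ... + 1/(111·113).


1/(k(k+2)) = (1/2)·(1/k - 1/(k+2)) (partial fractions)
Telescoping: Σ = (1/2)·(1 + 1/2 - 1/112 - 1/113) = 18759/25312

Sum = 18759/25312


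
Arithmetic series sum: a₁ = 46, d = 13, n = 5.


aₙ = 46 + (5-1)×13 = 98
Sₙ = n(a₁+aₙ)/2 = 5×(46+98)/2
= 5×144/2 = 360

S_5 = 360


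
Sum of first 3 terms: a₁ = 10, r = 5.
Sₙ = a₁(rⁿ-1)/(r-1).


Sₙ = 10×(5^3 - 1)/(5 - 1)
= 10×(125 - 1)/4
= 10×124/4
= 310

S_3 = 310


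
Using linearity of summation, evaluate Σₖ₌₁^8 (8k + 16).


Σ(8k+16) = 8·Σk + 16·n
= 8·36 + 16·8
= 288 + 128 = 416

Σ = 416


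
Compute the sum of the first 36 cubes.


n(n+1)/2 = 36×37/2 = 666
Σk³ = 666² = 443556

Σk³ = 443556


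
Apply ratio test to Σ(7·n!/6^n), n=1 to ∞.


aₙ = 7·n!/6^n
a_{n+1}/aₙ = (n+1)!/6^(n+1) × 6^n/n!  (constant 7 cancels)
= (n+1)/6
L = lim(n→∞) (n+1)/6 = ∞
L > 1 → series DIVERGES

Diverges (ratio test: L = ∞ > 1)


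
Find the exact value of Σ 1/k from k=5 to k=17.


Σₖ₌5^17 1/k = 1/5 + 1/6 + 1/7 + ... + 1/17
= 16616723/12252240
≈ 1.3562

Sum = 16616723/12252240 ≈ 1.3562


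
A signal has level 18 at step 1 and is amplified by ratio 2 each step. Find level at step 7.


aₙ = a₁·r^(n-1)
= 18×2^6
= 18×64
= 1152

a_7 = 1152


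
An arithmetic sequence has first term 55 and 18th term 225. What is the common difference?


d = (aₙ - a₁)/(n-1)
= (225 - 55)/(18-1)
= 170/17 = 10

d = 10


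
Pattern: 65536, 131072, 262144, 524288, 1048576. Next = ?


Pattern: powers of 2: 2ⁿ
Terms: 65536, 131072, 262144, 524288, 1048576
Next term = 2097152

Next term = 2097152


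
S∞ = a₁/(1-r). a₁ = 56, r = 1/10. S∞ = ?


S∞ = a₁/(1-r) = 56/(1 - 1/10)
= 56/(9/10)
= 560/9

S∞ = 560/9


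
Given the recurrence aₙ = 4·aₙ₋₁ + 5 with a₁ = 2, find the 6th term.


Computing step by step:
a_1 = 2
a_2 = 13
a_3 = 57
a_4 = 233
a_5 = 937
a_6 = 3753


a_6 = 3753


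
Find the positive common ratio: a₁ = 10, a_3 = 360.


r^(n-1) = aₙ/a₁
r^2 = 360/10 = 36
r = 36^(1/2)
= ±6; taking r > 0 gives r = 6

r = 6


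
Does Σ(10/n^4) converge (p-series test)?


p-series test: Σ c/n^p converges if p > 1, diverges if p ≤ 1 (constant c > 0 doesn't affect convergence).
p = 4
4 > 1 → CONVERGES

Converges (p = 4 > 1)


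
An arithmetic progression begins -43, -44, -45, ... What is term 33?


aₙ = a₁ + (n-1)d
= -43 + (33-1)×-1
= -43 - 32
= -75

a_33 = -75


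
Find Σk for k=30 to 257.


Σₖ₌30^257 k = Σₖ₌₁^257 k − Σₖ₌₁^29 k
= 257·258/2 − 29·30/2
= 33153 − 435 = 32718

Σk = 32718


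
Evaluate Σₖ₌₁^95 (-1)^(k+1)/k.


S = 1 - 1/2 + 1/3 - 1/4 + 1/5 - 1/6 + 1/7 - 1/8 ± ...
= 0.6984
(Full series converges to +ln(2) ≈ +0.6931)

S_95 = 0.6984


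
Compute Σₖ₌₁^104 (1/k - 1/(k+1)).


Telescoping: adjacent terms cancel.
= 1/1 - 1/105
= 1 - 1/105 = 104/105

Sum = 104/105


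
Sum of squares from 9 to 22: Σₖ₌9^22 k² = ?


Σₖ₌9^22 k² = Σₖ₌₁^22 k² − Σₖ₌₁^8 k²
= 22·23·45/6 − 8·9·17/6
= 3795 − 204 = 3591

Σk² = 3591


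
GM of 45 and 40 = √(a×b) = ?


GM = √(45×40) = √1800 = 42.4264

GM = 42.4264


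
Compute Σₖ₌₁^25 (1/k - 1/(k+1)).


Telescoping: adjacent terms cancel.
= 1/1 - 1/26
= 1 - 1/26 = 25/26

Sum = 25/26


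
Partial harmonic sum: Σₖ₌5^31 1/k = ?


Σₖ₌5^31 1/k = 1/5 + 1/6 + 1/7 + ... + 1/31
= 140353889699857/72201776446800
≈ 1.9439

Sum = 140353889699857/72201776446800 ≈ 1.9439


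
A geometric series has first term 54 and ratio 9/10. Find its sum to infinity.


S∞ = a₁/(1-r) = 54/(1 - 9/10)
= 54/(1/10)
= 540

S∞ = 540


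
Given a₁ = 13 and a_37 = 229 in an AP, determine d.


d = (aₙ - a₁)/(n-1)
= (229 - 13)/(37-1)
= 216/36 = 6

d = 6


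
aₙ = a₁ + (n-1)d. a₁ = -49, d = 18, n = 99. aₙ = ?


aₙ = a₁ + (n-1)d
= -49 + (99-1)×18
= -49 + 1764
= 1715

a_99 = 1715


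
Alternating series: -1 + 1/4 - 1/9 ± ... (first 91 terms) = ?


S = -1 + 1/4 - 1/9 + 1/16 - 1/25 + 1/36 - 1/49 + 1/64 ± ...
= -0.8225
(Full series converges to -π²/12 ≈ -0.8225)

S_91 = -0.8225


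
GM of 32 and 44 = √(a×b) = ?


GM = √(32×44) = √1408 = 37.5233

GM = 37.5233


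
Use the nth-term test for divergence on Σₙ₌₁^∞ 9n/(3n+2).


lim(n→∞) 9n/(3n+2) = 9/3 = 3  (divide numerator and denominator by n)
lim aₙ = 3 ≠ 0 → series DIVERGES

Diverges (lim aₙ = 3 ≠ 0)


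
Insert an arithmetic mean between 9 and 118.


AM = (9 + 118)/2 = 127/2 = 63.5

AM = 63.5


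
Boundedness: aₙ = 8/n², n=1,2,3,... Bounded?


a₁ = 8, a₂ = 8/4, a₃ = 8/9, ...
0 < aₙ ≤ 8 for all n ≥ 1
The sequence IS bounded

Bounded (0 < aₙ ≤ 8)


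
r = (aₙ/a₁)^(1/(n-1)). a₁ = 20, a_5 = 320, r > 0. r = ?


r^(n-1) = aₙ/a₁
r^4 = 320/20 = 16
r = 16^(1/4)
= ±2; taking r > 0 gives r = 2

r = 2


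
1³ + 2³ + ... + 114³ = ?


n(n+1)/2 = 114×115/2 = 6555
Σk³ = 6555² = 42968025

Σk³ = 42968025


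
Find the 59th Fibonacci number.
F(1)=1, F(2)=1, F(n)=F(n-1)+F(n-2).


Fibonacci sequence: 1, 1, 2, 3, 5, 8, 13, 21, 34, 55, 89, ...
F(59) = 956722026041

F(59) = 956722026041


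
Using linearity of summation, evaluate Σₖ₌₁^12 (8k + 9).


Σ(8k+9) = 8·Σk + 9·n
= 8·78 + 9·12
= 624 + 108 = 732

Σ = 732


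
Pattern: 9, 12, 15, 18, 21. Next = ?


Pattern: arithmetic (d=3)
Terms: 9, 12, 15, 18, 21
Next term = 24

Next term = 24


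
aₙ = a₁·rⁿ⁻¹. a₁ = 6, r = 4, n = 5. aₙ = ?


aₙ = a₁·r^(n-1)
= 6×4^4
= 6×256
= 1536

a_5 = 1536


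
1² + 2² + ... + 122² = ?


n = 122
n(n+1)(2n+1)/6 = 122×123×245/6
= 3676470/6 = 612745

Σk² = 612745


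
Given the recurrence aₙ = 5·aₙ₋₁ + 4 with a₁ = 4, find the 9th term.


Computing step by step:
a_1 = 4
a_2 = 24
a_3 = 124
a_4 = 624
a_5 = 3124
a_6 = 15624
a_7 = 78124
a_8 = 390624
a_9 = 1953124


a_9 = 1953124


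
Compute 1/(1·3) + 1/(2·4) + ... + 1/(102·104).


1/(k(k+2)) = (1/2)·(1/k - 1/(k+2)) (partial fractions)
Telescoping: Σ = (1/2)·(1 + 1/2 - 1/103 - 1/104) = 15861/21424

Sum = 15861/21424


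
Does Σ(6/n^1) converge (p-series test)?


p-series test: Σ c/n^p converges if p > 1, diverges if p ≤ 1 (constant c > 0 doesn't affect convergence).
p = 1
1 ≤ 1 → DIVERGES

Diverges (p = 1 ≤ 1)


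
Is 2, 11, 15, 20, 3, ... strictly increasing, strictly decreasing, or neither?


Differences: 9, 4, 5, -17
Difference at position 1 is +9 (> 0) but position 4 is -17 (< 0) — sequence both rises and falls
→ NOT monotonic

Not monotonic


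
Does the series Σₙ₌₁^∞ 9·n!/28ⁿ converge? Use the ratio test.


aₙ = 9·n!/28^n
a_{n+1}/aₙ = (n+1)!/28^(n+1) × 28^n/n!  (constant 9 cancels)
= (n+1)/28
L = lim(n→∞) (n+1)/28 = ∞
L > 1 → series DIVERGES

Diverges (ratio test: L = ∞ > 1)


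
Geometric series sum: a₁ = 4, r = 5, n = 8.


Sₙ = 4×(5^8 - 1)/(5 - 1)
= 4×(390625 - 1)/4
= 4×390624/4
= 390624

S_8 = 390624


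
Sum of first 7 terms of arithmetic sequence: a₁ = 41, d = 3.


aₙ = 41 + (7-1)×3 = 59
Sₙ = n(a₁+aₙ)/2 = 7×(41+59)/2
= 7×100/2 = 350

S_7 = 350


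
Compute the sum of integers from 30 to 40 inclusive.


Σₖ₌30^40 k = Σₖ₌₁^40 k − Σₖ₌₁^29 k
= 40·41/2 − 29·30/2
= 820 − 435 = 385

Σk = 385


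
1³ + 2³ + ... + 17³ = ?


n(n+1)/2 = 17×18/2 = 153
Σk³ = 153² = 23409

Σk³ = 23409


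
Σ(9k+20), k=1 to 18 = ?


Σ(9k+20) = 9·Σk + 20·n
= 9·171 + 20·18
= 1539 + 360 = 1899

Σ = 1899


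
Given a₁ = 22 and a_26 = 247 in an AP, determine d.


d = (aₙ - a₁)/(n-1)
= (247 - 22)/(26-1)
= 225/25 = 9

d = 9


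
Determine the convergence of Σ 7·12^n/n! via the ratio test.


aₙ = 7·12^n/n!
a_{n+1}/aₙ = 12^(n+1)/(n+1)! × n!/12^n  (constant 7 cancels)
= 12/(n+1)
L = lim(n→∞) 12/(n+1) = 0
L < 1 → series CONVERGES

Converges (ratio test: L = 0 < 1)


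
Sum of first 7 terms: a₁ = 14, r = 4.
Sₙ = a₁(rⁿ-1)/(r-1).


Sₙ = 14×(4^7 - 1)/(4 - 1)
= 14×(16384 - 1)/3
= 14×16383/3
= 76454

S_7 = 76454


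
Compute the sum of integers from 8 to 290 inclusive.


Σₖ₌8^290 k = Σₖ₌₁^290 k − Σₖ₌₁^7 k
= 290·291/2 − 7·8/2
= 42195 − 28 = 42167

Σk = 42167


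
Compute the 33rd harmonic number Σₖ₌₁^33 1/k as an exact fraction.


H_33 = 1/1 + 1/2 + 1/3 + ... + 1/33
= 53676090078349/13127595717600
≈ 4.0888

H_33 = 53676090078349/13127595717600 ≈ 4.0888


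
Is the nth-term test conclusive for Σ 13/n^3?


lim(n→∞) 13/n^3 = 0
lim aₙ = 0 → nth-term test is INCONCLUSIVE
(Need other tests; this is actually a convergent p-series with p=3 > 1)

Inconclusive (lim aₙ = 0; need another test)


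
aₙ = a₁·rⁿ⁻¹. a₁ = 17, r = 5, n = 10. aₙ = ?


aₙ = a₁·r^(n-1)
= 17×5^9
= 17×1953125
= 33203125

a_10 = 33203125


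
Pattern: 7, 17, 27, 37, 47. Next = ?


Pattern: arithmetic (d=10)
Terms: 7, 17, 27, 37, 47
Next term = 57

Next term = 57


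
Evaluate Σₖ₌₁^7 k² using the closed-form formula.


n = 7
n(n+1)(2n+1)/6 = 7×8×15/6
= 840/6 = 140

Σk² = 140


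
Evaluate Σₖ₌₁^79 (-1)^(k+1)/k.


S = 1 - 1/2 + 1/3 - 1/4 + 1/5 - 1/6 + 1/7 - 1/8 ± ...
= 0.6994
(Full series converges to +ln(2) ≈ +0.6931)

S_79 = 0.6994


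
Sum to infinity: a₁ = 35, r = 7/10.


S∞ = a₁/(1-r) = 35/(1 - 7/10)
= 35/(3/10)
= 350/3

S∞ = 350/3


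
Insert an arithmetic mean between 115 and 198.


AM = (115 + 198)/2 = 313/2 = 156.5

AM = 156.5


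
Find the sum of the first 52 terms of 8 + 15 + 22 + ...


aₙ = 8 + (52-1)×7 = 365
Sₙ = n(a₁+aₙ)/2 = 52×(8+365)/2
= 52×373/2 = 9698

S_52 = 9698


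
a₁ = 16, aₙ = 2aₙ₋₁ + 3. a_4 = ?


Computing step by step:
a_1 = 16
a_2 = 35
a_3 = 73
a_4 = 149


a_4 = 149


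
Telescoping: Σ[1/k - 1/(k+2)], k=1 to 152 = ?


Telescoping with gap 2: two head and two tail terms survive.
= (1 + 1/2) - (1/153 + 1/154)
= 3/2 - 1/153 - 1/154 = 17518/11781

Sum = 17518/11781


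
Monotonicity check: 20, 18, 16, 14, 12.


Differences: -2, -2, -2, -2
All differences < 0 → strictly DECREASING

Monotonically decreasing


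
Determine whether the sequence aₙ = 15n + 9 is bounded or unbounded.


aₙ = 15n + 9 → as n→∞, aₙ→∞
No finite upper bound exists
The sequence is UNBOUNDED

Unbounded (aₙ → ∞ as n → ∞)


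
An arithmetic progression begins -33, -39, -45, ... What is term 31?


aₙ = a₁ + (n-1)d
= -33 + (31-1)×-6
= -33 - 180
= -213

a_31 = -213


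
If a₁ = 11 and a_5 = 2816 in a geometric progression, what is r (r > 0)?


r^(n-1) = aₙ/a₁
r^4 = 2816/11 = 256
r = 256^(1/4)
= ±4; taking r > 0 gives r = 4

r = 4


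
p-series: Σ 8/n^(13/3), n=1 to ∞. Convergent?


p-series test: Σ c/n^p converges if p > 1, diverges if p ≤ 1 (constant c > 0 doesn't affect convergence).
p = 13/3
13/3 > 1 → CONVERGES

Converges (p = 13/3 > 1)


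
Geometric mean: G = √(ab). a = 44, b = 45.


GM = √(44×45) = √1980 = 44.4972

GM = 44.4972


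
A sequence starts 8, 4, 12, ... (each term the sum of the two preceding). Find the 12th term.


Computing iteratively: 8, 4, 12, 16, 28, 44, 72, 116, 188, 304, 492, 796
a_12 = 796

a_12 = 796


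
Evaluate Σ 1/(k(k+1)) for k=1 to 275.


1/(k(k+1)) = 1/k - 1/(k+1) (partial fractions)
Telescoping: Σ = 1 - 1/276 = 275/276

Sum = 275/276


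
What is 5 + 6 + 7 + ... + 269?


Σₖ₌5^269 k = Σₖ₌₁^269 k − Σₖ₌₁^4 k
= 269·270/2 − 4·5/2
= 36315 − 10 = 36305

Σk = 36305


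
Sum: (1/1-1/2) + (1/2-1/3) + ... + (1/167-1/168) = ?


Telescoping: adjacent terms cancel.
= 1/1 - 1/168
= 1 - 1/168 = 167/168

Sum = 167/168


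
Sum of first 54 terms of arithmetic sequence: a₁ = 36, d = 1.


aₙ = 36 + (54-1)×1 = 89
Sₙ = n(a₁+aₙ)/2 = 54×(36+89)/2
= 54×125/2 = 3375

S_54 = 3375


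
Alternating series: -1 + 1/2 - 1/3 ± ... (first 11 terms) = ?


S = -1 + 1/2 - 1/3 + 1/4 - 1/5 + 1/6 - 1/7 + 1/8 ± ...
= -0.7365
(Full series converges to -ln(2) ≈ -0.6931)

S_11 = -0.7365


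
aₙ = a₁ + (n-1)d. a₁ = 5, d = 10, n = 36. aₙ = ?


aₙ = a₁ + (n-1)d
= 5 + (36-1)×10
= 5 + 350
= 355

a_36 = 355


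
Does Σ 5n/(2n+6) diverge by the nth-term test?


lim(n→∞) 5n/(2n+6) = 5/2 = 5/2  (divide numerator and denominator by n)
lim aₙ = 5/2 ≠ 0 → series DIVERGES

Diverges (lim aₙ = 5/2 ≠ 0)


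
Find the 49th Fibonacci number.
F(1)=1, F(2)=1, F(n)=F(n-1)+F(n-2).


Fibonacci sequence: 1, 1, 2, 3, 5, 8, 13, 21, 34, 55, 89, ...
F(49) = 7778742049

F(49) = 7778742049


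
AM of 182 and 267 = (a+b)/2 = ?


AM = (182 + 267)/2 = 449/2 = 224.5

AM = 224.5


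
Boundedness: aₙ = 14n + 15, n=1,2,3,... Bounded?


aₙ = 14n + 15 → as n→∞, aₙ→∞
No finite upper bound exists
The sequence is UNBOUNDED

Unbounded (aₙ → ∞ as n → ∞)


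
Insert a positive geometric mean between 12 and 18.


GM = √(12×18) = √216 = 14.6969

GM = 14.6969


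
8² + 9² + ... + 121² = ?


Σₖ₌8^121 k² = Σₖ₌₁^121 k² − Σₖ₌₁^7 k²
= 121·122·243/6 − 7·8·15/6
= 597861 − 140 = 597721

Σk² = 597721


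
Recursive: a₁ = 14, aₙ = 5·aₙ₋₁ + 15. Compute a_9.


Computing step by step:
a_1 = 14
a_2 = 85
a_3 = 440
a_4 = 2215
a_5 = 11090
a_6 = 55465
a_7 = 277340
a_8 = 1386715
a_9 = 6933590


a_9 = 6933590


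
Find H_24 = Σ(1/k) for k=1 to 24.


H_24 = 1/1 + 1/2 + 1/3 + ... + 1/24
= 1347822955/356948592
≈ 3.776

H_24 = 1347822955/356948592 ≈ 3.776


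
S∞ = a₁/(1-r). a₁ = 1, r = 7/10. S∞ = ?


S∞ = a₁/(1-r) = 1/(1 - 7/10)
= 1/(3/10)
= 10/3

S∞ = 10/3


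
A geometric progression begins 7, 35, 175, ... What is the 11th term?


aₙ = a₁·r^(n-1)
= 7×5^10
= 7×9765625
= 68359375

a_11 = 68359375


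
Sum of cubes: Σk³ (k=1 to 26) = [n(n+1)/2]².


n(n+1)/2 = 26×27/2 = 351
Σk³ = 351² = 123201

Σk³ = 123201


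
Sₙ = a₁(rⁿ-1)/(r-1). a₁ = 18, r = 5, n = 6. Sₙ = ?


Sₙ = 18×(5^6 - 1)/(5 - 1)
= 18×(15625 - 1)/4
= 18×15624/4
= 70308

S_6 = 70308


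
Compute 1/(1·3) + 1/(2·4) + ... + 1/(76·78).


1/(k(k+2)) = (1/2)·(1/k - 1/(k+2)) (partial fractions)
Telescoping: Σ = (1/2)·(1 + 1/2 - 1/77 - 1/78) = 4427/6006

Sum = 4427/6006


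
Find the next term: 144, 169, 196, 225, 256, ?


Pattern: perfect squares: n²
Terms: 144, 169, 196, 225, 256
Next term = 289

Next term = 289


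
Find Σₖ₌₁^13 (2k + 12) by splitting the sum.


Σ(2k+12) = 2·Σk + 12·n
= 2·91 + 12·13
= 182 + 156 = 338

Σ = 338


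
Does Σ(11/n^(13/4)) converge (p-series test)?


p-series test: Σ c/n^p converges if p > 1, diverges if p ≤ 1 (constant c > 0 doesn't affect convergence).
p = 13/4
13/4 > 1 → CONVERGES

Converges (p = 13/4 > 1)


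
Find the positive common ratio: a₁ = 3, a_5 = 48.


r^(n-1) = aₙ/a₁
r^4 = 48/3 = 16
r = 16^(1/4)
= ±2; taking r > 0 gives r = 2

r = 2


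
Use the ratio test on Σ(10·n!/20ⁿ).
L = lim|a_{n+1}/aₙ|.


aₙ = 10·n!/20^n
a_{n+1}/aₙ = (n+1)!/20^(n+1) × 20^n/n!  (constant 10 cancels)
= (n+1)/20
L = lim(n→∞) (n+1)/20 = ∞
L > 1 → series DIVERGES

Diverges (ratio test: L = ∞ > 1)


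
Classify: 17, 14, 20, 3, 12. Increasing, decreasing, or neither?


Differences: -3, 6, -17, 9
Difference at position 2 is +6 (> 0) but position 1 is -3 (< 0) — sequence both rises and falls
→ NOT monotonic

Not monotonic


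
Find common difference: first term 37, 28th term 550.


d = (aₙ - a₁)/(n-1)
= (550 - 37)/(28-1)
= 513/27 = 19

d = 19


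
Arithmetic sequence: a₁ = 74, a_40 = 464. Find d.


d = (aₙ - a₁)/(n-1)
= (464 - 74)/(40-1)
= 390/39 = 10

d = 10


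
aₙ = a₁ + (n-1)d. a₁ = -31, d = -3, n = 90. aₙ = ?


aₙ = a₁ + (n-1)d
= -31 + (90-1)×-3
= -31 - 267
= -298

a_90 = -298


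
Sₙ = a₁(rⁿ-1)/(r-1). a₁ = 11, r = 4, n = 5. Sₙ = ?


Sₙ = 11×(4^5 - 1)/(4 - 1)
= 11×(1024 - 1)/3
= 11×1023/3
= 3751

S_5 = 3751


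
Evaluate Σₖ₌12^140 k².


Σₖ₌12^140 k² = Σₖ₌₁^140 k² − Σₖ₌₁^11 k²
= 140·141·281/6 − 11·12·23/6
= 924490 − 506 = 923984

Σk² = 923984


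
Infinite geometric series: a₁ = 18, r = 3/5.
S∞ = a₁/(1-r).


S∞ = a₁/(1-r) = 18/(1 - 3/5)
= 18/(2/5)
= 45

S∞ = 45


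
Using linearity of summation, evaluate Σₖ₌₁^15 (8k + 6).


Σ(8k+6) = 8·Σk + 6·n
= 8·120 + 6·15
= 960 + 90 = 1050

Σ = 1050


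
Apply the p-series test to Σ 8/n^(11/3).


p-series test: Σ c/n^p converges if p > 1, diverges if p ≤ 1 (constant c > 0 doesn't affect convergence).
p = 11/3
11/3 > 1 → CONVERGES

Converges (p = 11/3 > 1)


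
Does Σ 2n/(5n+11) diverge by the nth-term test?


lim(n→∞) 2n/(5n+11) = 2/5 = 2/5  (divide numerator and denominator by n)
lim aₙ = 2/5 ≠ 0 → series DIVERGES

Diverges (lim aₙ = 2/5 ≠ 0)


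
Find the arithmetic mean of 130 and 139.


AM = (130 + 139)/2 = 269/2 = 134.5

AM = 134.5


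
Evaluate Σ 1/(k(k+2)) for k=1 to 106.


1/(k(k+2)) = (1/2)·(1/k - 1/(k+2)) (partial fractions)
Telescoping: Σ = (1/2)·(1 + 1/2 - 1/107 - 1/108) = 17119/23112

Sum = 17119/23112


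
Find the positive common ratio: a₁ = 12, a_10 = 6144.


r^(n-1) = aₙ/a₁
r^9 = 6144/12 = 512
r = 512^(1/9)
= 2

r = 2


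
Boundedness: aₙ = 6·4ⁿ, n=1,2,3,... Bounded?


aₙ = 6·4ⁿ → as n→∞, aₙ→∞ (since base 4 > 1)
No finite upper bound exists
The sequence is UNBOUNDED

Unbounded (aₙ → ∞ as n → ∞)


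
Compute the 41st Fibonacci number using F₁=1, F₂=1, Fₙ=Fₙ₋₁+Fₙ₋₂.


Fibonacci sequence: 1, 1, 2, 3, 5, 8, 13, 21, 34, 55, 89, ...
F(41) = 165580141

F(41) = 165580141


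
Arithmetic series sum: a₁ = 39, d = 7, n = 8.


aₙ = 39 + (8-1)×7 = 88
Sₙ = n(a₁+aₙ)/2 = 8×(39+88)/2
= 8×127/2 = 508

S_8 = 508


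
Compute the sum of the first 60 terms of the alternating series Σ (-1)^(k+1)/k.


S = 1 - 1/2 + 1/3 - 1/4 + 1/5 - 1/6 + 1/7 - 1/8 ± ...
= 0.6849
(Full series converges to +ln(2) ≈ +0.6931)

S_60 = 0.6849


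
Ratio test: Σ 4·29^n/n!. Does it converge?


aₙ = 4·29^n/n!
a_{n+1}/aₙ = 29^(n+1)/(n+1)! × n!/29^n  (constant 4 cancels)
= 29/(n+1)
L = lim(n→∞) 29/(n+1) = 0
L < 1 → series CONVERGES

Converges (ratio test: L = 0 < 1)


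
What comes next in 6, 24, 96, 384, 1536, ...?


Pattern: geometric (r=4)
Terms: 6, 24, 96, 384, 1536
Next term = 6144

Next term = 6144


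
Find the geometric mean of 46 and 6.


GM = √(46×6) = √276 = 16.6132

GM = 16.6132


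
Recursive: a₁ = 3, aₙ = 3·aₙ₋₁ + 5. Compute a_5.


Computing step by step:
a_1 = 3
a_2 = 14
a_3 = 47
a_4 = 146
a_5 = 443


a_5 = 443


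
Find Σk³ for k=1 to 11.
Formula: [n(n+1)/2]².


n(n+1)/2 = 11×12/2 = 66
Σk³ = 66² = 4356

Σk³ = 4356


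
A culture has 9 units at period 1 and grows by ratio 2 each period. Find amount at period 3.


aₙ = a₁·r^(n-1)
= 9×2^2
= 9×4
= 36

a_3 = 36


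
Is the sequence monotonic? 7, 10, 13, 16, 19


Differences: 3, 3, 3, 3
All differences > 0 → strictly INCREASING

Monotonically increasing


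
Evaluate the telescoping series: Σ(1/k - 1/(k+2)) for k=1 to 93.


Telescoping with gap 2: two head and two tail terms survive.
= (1 + 1/2) - (1/94 + 1/95)
= 3/2 - 1/94 - 1/95 = 6603/4465

Sum = 6603/4465


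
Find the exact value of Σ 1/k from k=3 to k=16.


Σₖ₌3^16 1/k = 1/3 + 1/4 + 1/5 + ... + 1/16
= 1355479/720720
≈ 1.8807

Sum = 1355479/720720 ≈ 1.8807


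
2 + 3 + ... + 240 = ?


Σₖ₌2^240 k = Σₖ₌₁^240 k − Σₖ₌₁^1 k
= 240·241/2 − 1·2/2
= 28920 − 1 = 28919

Σk = 28919


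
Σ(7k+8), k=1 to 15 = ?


Σ(7k+8) = 7·Σk + 8·n
= 7·120 + 8·15
= 840 + 120 = 960

Σ = 960


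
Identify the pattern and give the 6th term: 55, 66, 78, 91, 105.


Pattern: triangular numbers: n(n+1)/2
Terms: 55, 66, 78, 91, 105
Next term = 120

Next term = 120


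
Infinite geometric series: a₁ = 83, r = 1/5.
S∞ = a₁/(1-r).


S∞ = a₁/(1-r) = 83/(1 - 1/5)
= 83/(4/5)
= 415/4

S∞ = 415/4


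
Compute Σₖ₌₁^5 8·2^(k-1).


Sₙ = 8×(2^5 - 1)/(2 - 1)
= 8×(32 - 1)/1
= 8×31/1
= 248

S_5 = 248


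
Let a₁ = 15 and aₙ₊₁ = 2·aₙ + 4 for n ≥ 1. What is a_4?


Computing step by step:
a_1 = 15
a_2 = 34
a_3 = 72
a_4 = 148


a_4 = 148


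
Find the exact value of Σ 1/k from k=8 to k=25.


Σₖ₌8^25 1/k = 1/8 + 1/9 + 1/10 + ... + 1/25
= 10914604807/8923714800
≈ 1.2231

Sum = 10914604807/8923714800 ≈ 1.2231


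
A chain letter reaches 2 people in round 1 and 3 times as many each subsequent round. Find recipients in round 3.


aₙ = a₁·r^(n-1)
= 2×3^2
= 2×9
= 18

a_3 = 18


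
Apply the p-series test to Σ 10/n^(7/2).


p-series test: Σ c/n^p converges if p > 1, diverges if p ≤ 1 (constant c > 0 doesn't affect convergence).
p = 7/2
7/2 > 1 → CONVERGES

Converges (p = 7/2 > 1)


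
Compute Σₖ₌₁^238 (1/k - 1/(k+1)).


Telescoping: adjacent terms cancel.
= 1/1 - 1/239
= 1 - 1/239 = 238/239

Sum = 238/239


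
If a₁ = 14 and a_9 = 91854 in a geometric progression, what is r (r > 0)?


r^(n-1) = aₙ/a₁
r^8 = 91854/14 = 6561
r = 6561^(1/8)
= ±3; taking r > 0 gives r = 3

r = 3


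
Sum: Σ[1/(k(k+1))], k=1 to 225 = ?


1/(k(k+1)) = 1/k - 1/(k+1) (partial fractions)
Telescoping: Σ = 1 - 1/226 = 225/226

Sum = 225/226


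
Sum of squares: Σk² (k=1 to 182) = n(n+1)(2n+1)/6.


n = 182
n(n+1)(2n+1)/6 = 182×183×365/6
= 12156690/6 = 2026115

Σk² = 2026115


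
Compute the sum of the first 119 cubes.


n(n+1)/2 = 119×120/2 = 7140
Σk³ = 7140² = 50979600

Σk³ = 50979600
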